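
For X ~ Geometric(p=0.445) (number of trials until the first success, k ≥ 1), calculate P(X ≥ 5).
0.094879

We have X ~ Geometric(p=0.445) (number of trials until the first success, k ≥ 1).

For discrete distributions, P(X ≥ 5) = 1 - P(X ≤ 4).

P(X ≤ 4) = 0.905121
P(X ≥ 5) = 1 - 0.905121 = 0.094879

So there's approximately a 9.5% chance that X is at least 5.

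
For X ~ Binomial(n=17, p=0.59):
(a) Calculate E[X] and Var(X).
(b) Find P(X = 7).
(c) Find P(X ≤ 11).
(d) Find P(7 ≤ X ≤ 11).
(a) E[X] = 10.0300, Var(X) = 4.1123
(b) P(X = 7) = 0.064965
(c) P(X ≤ 11) = 0.762839
(d) P(7 ≤ X ≤ 11) = 0.720850

We have X ~ Binomial(n=17, p=0.59).

(a) Moments:
E[X] = 10.0300
Var(X) = 4.1123
σ = √Var(X) = 2.0279

(b) Point probability using PMF:
P(X = 7) = 0.064965

(c) Cumulative probability using CDF:
P(X ≤ 11) = F(11) = 0.762839

(d) Range probability:
P(7 ≤ X ≤ 11) = P(X ≤ 11) - P(X ≤ 6)
                   = F(11) - F(6)
                   = 0.762839 - 0.041989
                   = 0.720850

This means approximately 72.1% of outcomes fall in the interval [7, 11].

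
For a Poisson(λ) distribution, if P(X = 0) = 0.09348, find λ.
λ = 2.3700

For a Poisson(λ) distribution, the PMF at 0 is:
P(X = 0) = λ^0 e^(-λ) / 0! = e^(-λ)

Given P(X = 0) = 0.09348:
e^(-λ) = 0.09348
-λ = ln(0.09348)
λ = -ln(0.09348) = 2.3700

Verification: e^(-2.3700) = 0.09348 ✓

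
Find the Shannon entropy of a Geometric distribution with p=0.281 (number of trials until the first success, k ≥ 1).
2.1135 nats

We have X ~ Geometric(p=0.281) (number of trials until the first success, k ≥ 1).

The Shannon entropy measures the uncertainty or information content of the distribution.

For a Geometric distribution with p=0.281 (number of trials until the first success, k ≥ 1):
H(X) = 2.1135 nats

(In bits, this would be 3.0491 bits.)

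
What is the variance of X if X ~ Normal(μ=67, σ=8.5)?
72.2500

We have X ~ Normal(μ=67, σ=8.5).

For a Normal distribution with μ=67, σ=8.5:
Var(X) = 72.2500

The variance measures the spread of the distribution around the mean.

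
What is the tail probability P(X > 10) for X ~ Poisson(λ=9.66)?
0.374506

We have X ~ Poisson(λ=9.66).

P(X > 10) = 1 - P(X ≤ 10)
                = 1 - F(10)
                = 1 - 0.625494
                = 0.374506

So there's approximately a 37.5% chance that X exceeds 10.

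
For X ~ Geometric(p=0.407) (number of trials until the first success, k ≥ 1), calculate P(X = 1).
0.407000

We have X ~ Geometric(p=0.407) (number of trials until the first success, k ≥ 1).

For a Geometric distribution, the PMF gives us the probability of each outcome.

Using the PMF formula:
P(X = 1) = 0.407000

Rounded to 4 decimal places: 0.4070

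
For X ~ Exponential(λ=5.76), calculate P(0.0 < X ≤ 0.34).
0.858916

We have X ~ Exponential(λ=5.76).

To find P(0.0 < X ≤ 0.34), we use:
P(0.0 < X ≤ 0.34) = P(X ≤ 0.34) - P(X ≤ 0.0)
                 = F(0.34) - F(0.0)
                 = 0.858916 - 0.000000
                 = 0.858916

So there's approximately a 85.9% chance that X falls in this range.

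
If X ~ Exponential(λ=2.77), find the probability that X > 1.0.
0.062662

We have X ~ Exponential(λ=2.77).

P(X > 1.0) = 1 - P(X ≤ 1.0)
                = 1 - F(1.0)
                = 1 - 0.937338
                = 0.062662

So there's approximately a 6.3% chance that X exceeds 1.0.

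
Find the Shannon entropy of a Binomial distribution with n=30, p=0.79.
2.2149 nats

We have X ~ Binomial(n=30, p=0.79).

The Shannon entropy measures the uncertainty or information content of the distribution.

For a Binomial distribution with n=30, p=0.79:
H(X) = 2.2149 nats

(In bits, this would be 3.1954 bits.)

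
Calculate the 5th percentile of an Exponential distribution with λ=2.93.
0.0175

We have X ~ Exponential(λ=2.93).

We want to find x such that P(X ≤ x) = 0.05.

This is the 5th percentile, which means 5% of values fall below this point.

Using the inverse CDF (quantile function):
x = F⁻¹(0.05) = 0.0175

Verification: P(X ≤ 0.0175) = 0.05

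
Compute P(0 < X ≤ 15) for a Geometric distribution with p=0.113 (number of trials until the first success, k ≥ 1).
0.834479

We have X ~ Geometric(p=0.113) (number of trials until the first success, k ≥ 1).

To find P(0 < X ≤ 15), we use:
P(0 < X ≤ 15) = P(X ≤ 15) - P(X ≤ 0)
                 = F(15) - F(0)
                 = 0.834479 - 0.000000
                 = 0.834479

So there's approximately a 83.4% chance that X falls in this range.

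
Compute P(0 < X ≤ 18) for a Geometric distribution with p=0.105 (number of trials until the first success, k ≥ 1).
0.864227

We have X ~ Geometric(p=0.105) (number of trials until the first success, k ≥ 1).

To find P(0 < X ≤ 18), we use:
P(0 < X ≤ 18) = P(X ≤ 18) - P(X ≤ 0)
                 = F(18) - F(0)
                 = 0.864227 - 0.000000
                 = 0.864227

So there's approximately a 86.4% chance that X falls in this range.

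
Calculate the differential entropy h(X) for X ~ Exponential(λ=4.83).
-0.5748 nats

We have X ~ Exponential(λ=4.83).

The differential entropy measures the uncertainty or information content of the distribution.

For an Exponential distribution with λ=4.83:
h(X) = -0.5748 nats

(In bits, this would be -0.8293 bits.)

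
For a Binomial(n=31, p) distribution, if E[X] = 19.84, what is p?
p = 0.64

For a Binomial(n, p) distribution:
E[X] = n × p

Given n = 31 and E[X] = 19.84:
19.84 = 31 × p
p = 19.84 / 31 = 0.64

Verification: Binomial(31, 0.64) has E[X] = 19.84 ✓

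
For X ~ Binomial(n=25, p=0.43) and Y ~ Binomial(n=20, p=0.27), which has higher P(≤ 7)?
Y has higher probability (P(Y ≤ 7) = 0.8545 > P(X ≤ 7) = 0.0929)

Compute P(≤ 7) for each distribution:

X ~ Binomial(n=25, p=0.43):
P(X ≤ 7) = 0.0929

Y ~ Binomial(n=20, p=0.27):
P(Y ≤ 7) = 0.8545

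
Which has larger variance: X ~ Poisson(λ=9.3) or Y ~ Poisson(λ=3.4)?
X has larger variance (9.3000 > 3.4000)

Compute the variance for each distribution:

X ~ Poisson(λ=9.3):
Var(X) = 9.3000

Y ~ Poisson(λ=3.4):
Var(Y) = 3.4000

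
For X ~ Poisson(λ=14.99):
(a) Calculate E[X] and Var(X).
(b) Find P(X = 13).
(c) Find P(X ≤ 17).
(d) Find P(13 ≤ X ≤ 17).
(a) E[X] = 14.9900, Var(X) = 14.9900
(b) P(X = 13) = 0.095734
(c) P(X ≤ 17) = 0.749706
(d) P(13 ≤ X ≤ 17) = 0.481265

We have X ~ Poisson(λ=14.99).

(a) Moments:
E[X] = 14.9900
Var(X) = 14.9900
σ = √Var(X) = 3.8717

(b) Point probability using PMF:
P(X = 13) = 0.095734

(c) Cumulative probability using CDF:
P(X ≤ 17) = F(17) = 0.749706

(d) Range probability:
P(13 ≤ X ≤ 17) = P(X ≤ 17) - P(X ≤ 12)
                   = F(17) - F(12)
                   = 0.749706 - 0.268440
                   = 0.481265

This means approximately 48.1% of outcomes fall in the interval [13, 17].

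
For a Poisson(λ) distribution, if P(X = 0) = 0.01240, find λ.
λ = 4.3901

For a Poisson(λ) distribution, the PMF at 0 is:
P(X = 0) = λ^0 e^(-λ) / 0! = e^(-λ)

Given P(X = 0) = 0.01240:
e^(-λ) = 0.01240
-λ = ln(0.01240)
λ = -ln(0.01240) = 4.3901

Verification: e^(-4.3901) = 0.01240 ✓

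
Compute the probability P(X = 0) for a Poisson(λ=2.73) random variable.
0.065219

We have X ~ Poisson(λ=2.73).

For a Poisson distribution, the PMF gives us the probability of each outcome.

Using the PMF formula:
P(X = 0) = 0.065219

Rounded to 4 decimal places: 0.0652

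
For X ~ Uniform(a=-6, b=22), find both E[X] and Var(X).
E[X] = 8.0000, Var(X) = 65.3333

We have X ~ Uniform(a=-6, b=22).

For a Uniform distribution with a=-6, b=22:

Expected value:
E[X] = 8.0000

Variance:
Var(X) = 65.3333

Standard deviation:
σ = √Var(X) = 8.0829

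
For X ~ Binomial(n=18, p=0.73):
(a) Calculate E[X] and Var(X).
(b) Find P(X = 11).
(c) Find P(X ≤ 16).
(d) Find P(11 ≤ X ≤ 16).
(a) E[X] = 13.1400, Var(X) = 3.5478
(b) P(X = 11) = 0.104437
(c) P(X ≤ 16) = 0.973460
(d) P(11 ≤ X ≤ 16) = 0.888796

We have X ~ Binomial(n=18, p=0.73).

(a) Moments:
E[X] = 13.1400
Var(X) = 3.5478
σ = √Var(X) = 1.8836

(b) Point probability using PMF:
P(X = 11) = 0.104437

(c) Cumulative probability using CDF:
P(X ≤ 16) = F(16) = 0.973460

(d) Range probability:
P(11 ≤ X ≤ 16) = P(X ≤ 16) - P(X ≤ 10)
                   = F(16) - F(10)
                   = 0.973460 - 0.084664
                   = 0.888796

This means approximately 88.9% of outcomes fall in the interval [11, 16].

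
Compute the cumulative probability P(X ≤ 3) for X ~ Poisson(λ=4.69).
0.311260

We have X ~ Poisson(λ=4.69).

The CDF gives us P(X ≤ k).

Using the CDF:
P(X ≤ 3) = 0.311260

This means there's approximately a 31.1% chance that X is at most 3.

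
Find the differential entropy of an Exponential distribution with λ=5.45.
-0.6956 nats

We have X ~ Exponential(λ=5.45).

The differential entropy measures the uncertainty or information content of the distribution.

For an Exponential distribution with λ=5.45:
h(X) = -0.6956 nats

(In bits, this would be -1.0036 bits.)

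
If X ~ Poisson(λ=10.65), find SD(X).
3.2634

We have X ~ Poisson(λ=10.65).

For a Poisson distribution with λ=10.65:
σ = √Var(X) = 3.2634

The standard deviation is the square root of the variance.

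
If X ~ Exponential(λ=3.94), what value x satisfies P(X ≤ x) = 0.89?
0.5602

We have X ~ Exponential(λ=3.94).

We want to find x such that P(X ≤ x) = 0.89.

This is the 89th percentile, which means 89% of values fall below this point.

Using the inverse CDF (quantile function):
x = F⁻¹(0.89) = 0.5602

Verification: P(X ≤ 0.5602) = 0.89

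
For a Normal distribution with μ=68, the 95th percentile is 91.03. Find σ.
σ = 14.0012

For X ~ Normal(μ, σ), the p-th percentile satisfies x = μ + z_p × σ,
where z_p = Φ⁻¹(p) is the standard normal quantile.

Step 1: z_{0.95} = Φ⁻¹(0.95) = 1.6449

Step 2: Solve for σ:
91.03 = 68 + 1.6449 × σ
σ = (91.03 - 68) / 1.6449
σ = 23.03 / 1.6449
σ = 14.0012

Verification: μ + z × σ = 68 + 1.6449 × 14.0012 = 91.03 ✓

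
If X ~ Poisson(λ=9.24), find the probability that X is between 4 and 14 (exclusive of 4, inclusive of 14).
0.902847

We have X ~ Poisson(λ=9.24).

To find P(4 < X ≤ 14), we use:
P(4 < X ≤ 14) = P(X ≤ 14) - P(X ≤ 4)
                 = F(14) - F(4)
                 = 0.950233 - 0.047387
                 = 0.902847

So there's approximately a 90.3% chance that X falls in this range.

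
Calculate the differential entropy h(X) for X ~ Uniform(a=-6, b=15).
3.0445 nats

We have X ~ Uniform(a=-6, b=15).

The differential entropy measures the uncertainty or information content of the distribution.

For a Uniform distribution with a=-6, b=15:
h(X) = 3.0445 nats

(In bits, this would be 4.3923 bits.)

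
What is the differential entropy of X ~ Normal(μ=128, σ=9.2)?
3.6381 nats

We have X ~ Normal(μ=128, σ=9.2).

The differential entropy measures the uncertainty or information content of the distribution.

For a Normal distribution with μ=128, σ=9.2:
h(X) = 3.6381 nats

(In bits, this would be 5.2487 bits.)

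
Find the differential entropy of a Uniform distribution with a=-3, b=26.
3.3673 nats

We have X ~ Uniform(a=-3, b=26).

The differential entropy measures the uncertainty or information content of the distribution.

For a Uniform distribution with a=-3, b=26:
h(X) = 3.3673 nats

(In bits, this would be 4.8580 bits.)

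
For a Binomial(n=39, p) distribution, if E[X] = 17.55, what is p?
p = 0.45

For a Binomial(n, p) distribution:
E[X] = n × p

Given n = 39 and E[X] = 17.55:
17.55 = 39 × p
p = 17.55 / 39 = 0.45

Verification: Binomial(39, 0.45) has E[X] = 17.55 ✓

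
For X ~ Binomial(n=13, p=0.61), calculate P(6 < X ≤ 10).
0.726826

We have X ~ Binomial(n=13, p=0.61).

To find P(6 < X ≤ 10), we use:
P(6 < X ≤ 10) = P(X ≤ 10) - P(X ≤ 6)
                 = F(10) - F(6)
                 = 0.933299 - 0.206473
                 = 0.726826

So there's approximately a 72.7% chance that X falls in this range.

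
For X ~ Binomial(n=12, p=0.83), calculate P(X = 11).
0.262718

We have X ~ Binomial(n=12, p=0.83).

For a Binomial distribution, the PMF gives us the probability of each outcome.

Using the PMF formula:
P(X = 11) = 0.262718

Rounded to 4 decimal places: 0.2627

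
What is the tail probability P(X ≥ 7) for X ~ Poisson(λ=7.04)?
0.556232

We have X ~ Poisson(λ=7.04).

For discrete distributions, P(X ≥ 7) = 1 - P(X ≤ 6).

P(X ≤ 6) = 0.443768
P(X ≥ 7) = 1 - 0.443768 = 0.556232

So there's approximately a 55.6% chance that X is at least 7.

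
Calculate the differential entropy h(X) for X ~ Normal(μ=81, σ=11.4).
3.8526 nats

We have X ~ Normal(μ=81, σ=11.4).

The differential entropy measures the uncertainty or information content of the distribution.

For a Normal distribution with μ=81, σ=11.4:
h(X) = 3.8526 nats

(In bits, this would be 5.5581 bits.)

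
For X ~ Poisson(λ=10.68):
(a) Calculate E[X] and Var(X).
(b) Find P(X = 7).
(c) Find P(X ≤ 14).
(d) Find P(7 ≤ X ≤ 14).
(a) E[X] = 10.6800, Var(X) = 10.6800
(b) P(X = 7) = 0.072327
(c) P(X ≤ 14) = 0.876294
(d) P(7 ≤ X ≤ 14) = 0.783538

We have X ~ Poisson(λ=10.68).

(a) Moments:
E[X] = 10.6800
Var(X) = 10.6800
σ = √Var(X) = 3.2680

(b) Point probability using PMF:
P(X = 7) = 0.072327

(c) Cumulative probability using CDF:
P(X ≤ 14) = F(14) = 0.876294

(d) Range probability:
P(7 ≤ X ≤ 14) = P(X ≤ 14) - P(X ≤ 6)
                   = F(14) - F(6)
                   = 0.876294 - 0.092757
                   = 0.783538

This means approximately 78.4% of outcomes fall in the interval [7, 14].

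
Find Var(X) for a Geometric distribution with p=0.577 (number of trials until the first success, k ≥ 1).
1.2705

We have X ~ Geometric(p=0.577) (number of trials until the first success, k ≥ 1).

For a Geometric distribution with p=0.577 (number of trials until the first success, k ≥ 1):
Var(X) = 1.2705

The variance measures the spread of the distribution around the mean.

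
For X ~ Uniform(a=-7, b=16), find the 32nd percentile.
0.3600

We have X ~ Uniform(a=-7, b=16).

We want to find x such that P(X ≤ x) = 0.32.

This is the 32nd percentile, which means 32% of values fall below this point.

Using the inverse CDF (quantile function):
x = F⁻¹(0.32) = 0.3600

Verification: P(X ≤ 0.3600) = 0.32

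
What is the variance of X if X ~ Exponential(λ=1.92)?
0.2713

We have X ~ Exponential(λ=1.92).

For an Exponential distribution with λ=1.92:
Var(X) = 0.2713

The variance measures the spread of the distribution around the mean.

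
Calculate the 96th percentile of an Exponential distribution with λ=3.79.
0.8493

We have X ~ Exponential(λ=3.79).

We want to find x such that P(X ≤ x) = 0.96.

This is the 96th percentile, which means 96% of values fall below this point.

Using the inverse CDF (quantile function):
x = F⁻¹(0.96) = 0.8493

Verification: P(X ≤ 0.8493) = 0.96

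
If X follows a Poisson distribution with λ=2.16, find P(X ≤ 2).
0.633458

We have X ~ Poisson(λ=2.16).

The CDF gives us P(X ≤ k).

Using the CDF:
P(X ≤ 2) = 0.633458

This means there's approximately a 63.3% chance that X is at most 2.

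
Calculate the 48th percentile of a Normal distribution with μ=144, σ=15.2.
143.2377

We have X ~ Normal(μ=144, σ=15.2).

We want to find x such that P(X ≤ x) = 0.48.

This is the 48th percentile, which means 48% of values fall below this point.

Using the inverse CDF (quantile function):
x = F⁻¹(0.48) = 143.2377

Verification: P(X ≤ 143.2377) = 0.48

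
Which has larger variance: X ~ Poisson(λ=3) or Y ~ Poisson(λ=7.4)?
Y has larger variance (7.4000 > 3.0000)

Compute the variance for each distribution:

X ~ Poisson(λ=3):
Var(X) = 3.0000

Y ~ Poisson(λ=7.4):
Var(Y) = 7.4000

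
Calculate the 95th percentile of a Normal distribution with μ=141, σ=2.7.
145.4411

We have X ~ Normal(μ=141, σ=2.7).

We want to find x such that P(X ≤ x) = 0.95.

This is the 95th percentile, which means 95% of values fall below this point.

Using the inverse CDF (quantile function):
x = F⁻¹(0.95) = 145.4411

Verification: P(X ≤ 145.4411) = 0.95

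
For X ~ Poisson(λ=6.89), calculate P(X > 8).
0.256684

We have X ~ Poisson(λ=6.89).

P(X > 8) = 1 - P(X ≤ 8)
                = 1 - F(8)
                = 1 - 0.743316
                = 0.256684

So there's approximately a 25.7% chance that X exceeds 8.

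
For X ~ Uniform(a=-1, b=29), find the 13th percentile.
2.9000

We have X ~ Uniform(a=-1, b=29).

We want to find x such that P(X ≤ x) = 0.13.

This is the 13th percentile, which means 13% of values fall below this point.

Using the inverse CDF (quantile function):
x = F⁻¹(0.13) = 2.9000

Verification: P(X ≤ 2.9000) = 0.13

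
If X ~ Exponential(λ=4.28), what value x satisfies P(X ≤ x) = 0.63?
0.2323

We have X ~ Exponential(λ=4.28).

We want to find x such that P(X ≤ x) = 0.63.

This is the 63rd percentile, which means 63% of values fall below this point.

Using the inverse CDF (quantile function):
x = F⁻¹(0.63) = 0.2323

Verification: P(X ≤ 0.2323) = 0.63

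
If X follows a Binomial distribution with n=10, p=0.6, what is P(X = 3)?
0.042467

We have X ~ Binomial(n=10, p=0.6).

For a Binomial distribution, the PMF gives us the probability of each outcome.

Using the PMF formula:
P(X = 3) = 0.042467

Rounded to 4 decimal places: 0.0425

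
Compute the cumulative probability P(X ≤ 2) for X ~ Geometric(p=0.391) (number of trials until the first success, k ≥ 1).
0.629119

We have X ~ Geometric(p=0.391) (number of trials until the first success, k ≥ 1).

The CDF gives us P(X ≤ k).

Using the CDF:
P(X ≤ 2) = 0.629119

This means there's approximately a 62.9% chance that X is at most 2.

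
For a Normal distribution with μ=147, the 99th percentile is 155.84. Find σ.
σ = 3.7999

For X ~ Normal(μ, σ), the p-th percentile satisfies x = μ + z_p × σ,
where z_p = Φ⁻¹(p) is the standard normal quantile.

Step 1: z_{0.99} = Φ⁻¹(0.99) = 2.3263

Step 2: Solve for σ:
155.84 = 147 + 2.3263 × σ
σ = (155.84 - 147) / 2.3263
σ = 8.84 / 2.3263
σ = 3.7999

Verification: μ + z × σ = 147 + 2.3263 × 3.7999 = 155.84 ✓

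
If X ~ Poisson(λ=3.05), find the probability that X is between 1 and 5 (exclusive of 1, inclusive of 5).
0.719154

We have X ~ Poisson(λ=3.05).

To find P(1 < X ≤ 5), we use:
P(1 < X ≤ 5) = P(X ≤ 5) - P(X ≤ 1)
                 = F(5) - F(1)
                 = 0.910957 - 0.191804
                 = 0.719154

So there's approximately a 71.9% chance that X falls in this range.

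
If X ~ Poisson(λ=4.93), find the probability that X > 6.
0.227654

We have X ~ Poisson(λ=4.93).

P(X > 6) = 1 - P(X ≤ 6)
                = 1 - F(6)
                = 1 - 0.772346
                = 0.227654

So there's approximately a 22.8% chance that X exceeds 6.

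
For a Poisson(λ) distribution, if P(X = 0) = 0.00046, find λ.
λ = 7.6843

For a Poisson(λ) distribution, the PMF at 0 is:
P(X = 0) = λ^0 e^(-λ) / 0! = e^(-λ)

Given P(X = 0) = 0.00046:
e^(-λ) = 0.00046
-λ = ln(0.00046)
λ = -ln(0.00046) = 7.6843

Verification: e^(-7.6843) = 0.00046 ✓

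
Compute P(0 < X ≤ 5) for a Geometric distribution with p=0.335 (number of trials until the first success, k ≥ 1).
0.869951

We have X ~ Geometric(p=0.335) (number of trials until the first success, k ≥ 1).

To find P(0 < X ≤ 5), we use:
P(0 < X ≤ 5) = P(X ≤ 5) - P(X ≤ 0)
                 = F(5) - F(0)
                 = 0.869951 - 0.000000
                 = 0.869951

So there's approximately a 87.0% chance that X falls in this range.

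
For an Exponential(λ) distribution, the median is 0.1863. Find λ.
λ = 3.7206

For X ~ Exponential(λ), the CDF is F(x) = 1 - e^(-λx).
The median m satisfies F(m) = 0.5:
1 - e^(-λm) = 0.5
e^(-λm) = 0.5
λm = ln(2)
m = ln(2) / λ

Given m = 0.1863:
λ = ln(2) / 0.1863 = 0.693147 / 0.1863 = 3.7206

Verification: ln(2) / 3.7206 = 0.1863 ✓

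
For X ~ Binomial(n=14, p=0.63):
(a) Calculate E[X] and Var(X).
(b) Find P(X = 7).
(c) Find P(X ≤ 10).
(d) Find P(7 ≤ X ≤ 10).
(a) E[X] = 8.8200, Var(X) = 3.2634
(b) P(X = 7) = 0.128334
(c) P(X ≤ 10) = 0.822584
(d) P(7 ≤ X ≤ 10) = 0.721351

We have X ~ Binomial(n=14, p=0.63).

(a) Moments:
E[X] = 8.8200
Var(X) = 3.2634
σ = √Var(X) = 1.8065

(b) Point probability using PMF:
P(X = 7) = 0.128334

(c) Cumulative probability using CDF:
P(X ≤ 10) = F(10) = 0.822584

(d) Range probability:
P(7 ≤ X ≤ 10) = P(X ≤ 10) - P(X ≤ 6)
                   = F(10) - F(6)
                   = 0.822584 - 0.101233
                   = 0.721351

This means approximately 72.1% of outcomes fall in the interval [7, 10].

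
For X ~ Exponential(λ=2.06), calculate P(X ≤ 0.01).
0.020389

We have X ~ Exponential(λ=2.06).

The CDF gives us P(X ≤ k).

Using the CDF:
P(X ≤ 0.01) = 0.020389

This means there's approximately a 2.0% chance that X is at most 0.01.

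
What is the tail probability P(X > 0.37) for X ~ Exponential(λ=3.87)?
0.238855

We have X ~ Exponential(λ=3.87).

P(X > 0.37) = 1 - P(X ≤ 0.37)
                = 1 - F(0.37)
                = 1 - 0.761145
                = 0.238855

So there's approximately a 23.9% chance that X exceeds 0.37.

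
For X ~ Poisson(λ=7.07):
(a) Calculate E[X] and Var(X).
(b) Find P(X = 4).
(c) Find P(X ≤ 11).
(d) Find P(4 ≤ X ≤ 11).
(a) E[X] = 7.0700, Var(X) = 7.0700
(b) P(X = 4) = 0.088512
(c) P(X ≤ 11) = 0.943425
(d) P(4 ≤ X ≤ 11) = 0.865236

We have X ~ Poisson(λ=7.07).

(a) Moments:
E[X] = 7.0700
Var(X) = 7.0700
σ = √Var(X) = 2.6589

(b) Point probability using PMF:
P(X = 4) = 0.088512

(c) Cumulative probability using CDF:
P(X ≤ 11) = F(11) = 0.943425

(d) Range probability:
P(4 ≤ X ≤ 11) = P(X ≤ 11) - P(X ≤ 3)
                   = F(11) - F(3)
                   = 0.943425 - 0.078189
                   = 0.865236

This means approximately 86.5% of outcomes fall in the interval [4, 11].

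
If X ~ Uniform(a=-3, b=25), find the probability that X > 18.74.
0.223571

We have X ~ Uniform(a=-3, b=25).

P(X > 18.74) = 1 - P(X ≤ 18.74)
                = 1 - F(18.74)
                = 1 - 0.776429
                = 0.223571

So there's approximately a 22.4% chance that X exceeds 18.74.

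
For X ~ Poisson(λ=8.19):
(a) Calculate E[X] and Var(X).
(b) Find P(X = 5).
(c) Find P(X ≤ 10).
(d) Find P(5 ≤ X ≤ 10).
(a) E[X] = 8.1900, Var(X) = 8.1900
(b) P(X = 5) = 0.085186
(c) P(X ≤ 10) = 0.796589
(d) P(5 ≤ X ≤ 10) = 0.707330

We have X ~ Poisson(λ=8.19).

(a) Moments:
E[X] = 8.1900
Var(X) = 8.1900
σ = √Var(X) = 2.8618

(b) Point probability using PMF:
P(X = 5) = 0.085186

(c) Cumulative probability using CDF:
P(X ≤ 10) = F(10) = 0.796589

(d) Range probability:
P(5 ≤ X ≤ 10) = P(X ≤ 10) - P(X ≤ 4)
                   = F(10) - F(4)
                   = 0.796589 - 0.089259
                   = 0.707330

This means approximately 70.7% of outcomes fall in the interval [5, 10].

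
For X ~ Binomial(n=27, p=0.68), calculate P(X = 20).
0.136350

We have X ~ Binomial(n=27, p=0.68).

For a Binomial distribution, the PMF gives us the probability of each outcome.

Using the PMF formula:
P(X = 20) = 0.136350

Rounded to 4 decimal places: 0.1364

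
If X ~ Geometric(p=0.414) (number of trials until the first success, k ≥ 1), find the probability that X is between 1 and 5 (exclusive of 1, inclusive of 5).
0.516898

We have X ~ Geometric(p=0.414) (number of trials until the first success, k ≥ 1).

To find P(1 < X ≤ 5), we use:
P(1 < X ≤ 5) = P(X ≤ 5) - P(X ≤ 1)
                 = F(5) - F(1)
                 = 0.930898 - 0.414000
                 = 0.516898

So there's approximately a 51.7% chance that X falls in this range.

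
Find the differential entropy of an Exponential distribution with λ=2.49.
0.0877 nats

We have X ~ Exponential(λ=2.49).

The differential entropy measures the uncertainty or information content of the distribution.

For an Exponential distribution with λ=2.49:
h(X) = 0.0877 nats

(In bits, this would be 0.1265 bits.)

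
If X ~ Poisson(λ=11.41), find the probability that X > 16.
0.072393

We have X ~ Poisson(λ=11.41).

P(X > 16) = 1 - P(X ≤ 16)
                = 1 - F(16)
                = 1 - 0.927607
                = 0.072393

So there's approximately a 7.2% chance that X exceeds 16.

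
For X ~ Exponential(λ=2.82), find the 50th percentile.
0.2458

We have X ~ Exponential(λ=2.82).

We want to find x such that P(X ≤ x) = 0.5.

This is the 50th percentile, which means 50% of values fall below this point.

Using the inverse CDF (quantile function):
x = F⁻¹(0.5) = 0.2458

Verification: P(X ≤ 0.2458) = 0.5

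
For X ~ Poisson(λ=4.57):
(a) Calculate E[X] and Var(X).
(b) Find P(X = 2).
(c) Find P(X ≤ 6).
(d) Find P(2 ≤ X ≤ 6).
(a) E[X] = 4.5700, Var(X) = 4.5700
(b) P(X = 2) = 0.108162
(c) P(X ≤ 6) = 0.821979
(d) P(2 ≤ X ≤ 6) = 0.764285

We have X ~ Poisson(λ=4.57).

(a) Moments:
E[X] = 4.5700
Var(X) = 4.5700
σ = √Var(X) = 2.1378

(b) Point probability using PMF:
P(X = 2) = 0.108162

(c) Cumulative probability using CDF:
P(X ≤ 6) = F(6) = 0.821979

(d) Range probability:
P(2 ≤ X ≤ 6) = P(X ≤ 6) - P(X ≤ 1)
                   = F(6) - F(1)
                   = 0.821979 - 0.057694
                   = 0.764285

This means approximately 76.4% of outcomes fall in the interval [2, 6].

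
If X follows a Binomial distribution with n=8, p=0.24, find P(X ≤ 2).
0.703278

We have X ~ Binomial(n=8, p=0.24).

The CDF gives us P(X ≤ k).

Using the CDF:
P(X ≤ 2) = 0.703278

This means there's approximately a 70.3% chance that X is at most 2.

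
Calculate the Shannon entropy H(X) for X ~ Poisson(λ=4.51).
2.1502 nats

We have X ~ Poisson(λ=4.51).

The Shannon entropy measures the uncertainty or information content of the distribution.

For a Poisson distribution with λ=4.51:
H(X) = 2.1502 nats

(In bits, this would be 3.1021 bits.)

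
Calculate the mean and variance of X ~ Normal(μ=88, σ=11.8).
E[X] = 88.0000, Var(X) = 139.2400

We have X ~ Normal(μ=88, σ=11.8).

For a Normal distribution with μ=88, σ=11.8:

Expected value:
E[X] = 88.0000

Variance:
Var(X) = 139.2400

Standard deviation:
σ = √Var(X) = 11.8000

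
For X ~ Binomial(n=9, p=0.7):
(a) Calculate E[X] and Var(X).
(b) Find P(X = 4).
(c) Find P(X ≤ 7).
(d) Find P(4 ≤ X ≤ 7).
(a) E[X] = 6.3000, Var(X) = 1.8900
(b) P(X = 4) = 0.073514
(c) P(X ≤ 7) = 0.803997
(d) P(4 ≤ X ≤ 7) = 0.778702

We have X ~ Binomial(n=9, p=0.7).

(a) Moments:
E[X] = 6.3000
Var(X) = 1.8900
σ = √Var(X) = 1.3748

(b) Point probability using PMF:
P(X = 4) = 0.073514

(c) Cumulative probability using CDF:
P(X ≤ 7) = F(7) = 0.803997

(d) Range probability:
P(4 ≤ X ≤ 7) = P(X ≤ 7) - P(X ≤ 3)
                   = F(7) - F(3)
                   = 0.803997 - 0.025295
                   = 0.778702

This means approximately 77.9% of outcomes fall in the interval [4, 7].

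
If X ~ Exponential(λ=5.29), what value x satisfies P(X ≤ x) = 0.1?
0.0199

We have X ~ Exponential(λ=5.29).

We want to find x such that P(X ≤ x) = 0.1.

This is the 10th percentile, which means 10% of values fall below this point.

Using the inverse CDF (quantile function):
x = F⁻¹(0.1) = 0.0199

Verification: P(X ≤ 0.0199) = 0.1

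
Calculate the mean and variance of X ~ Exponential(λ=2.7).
E[X] = 0.3704, Var(X) = 0.1372

We have X ~ Exponential(λ=2.7).

For an Exponential distribution with λ=2.7:

Expected value:
E[X] = 0.3704

Variance:
Var(X) = 0.1372

Standard deviation:
σ = √Var(X) = 0.3704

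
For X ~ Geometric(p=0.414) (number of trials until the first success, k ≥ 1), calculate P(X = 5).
0.048819

We have X ~ Geometric(p=0.414) (number of trials until the first success, k ≥ 1).

For a Geometric distribution, the PMF gives us the probability of each outcome.

Using the PMF formula:
P(X = 5) = 0.048819

Rounded to 4 decimal places: 0.0488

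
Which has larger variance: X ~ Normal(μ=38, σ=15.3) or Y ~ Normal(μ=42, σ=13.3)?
X has larger variance (234.0900 > 176.8900)

Compute the variance for each distribution:

X ~ Normal(μ=38, σ=15.3):
Var(X) = 234.0900

Y ~ Normal(μ=42, σ=13.3):
Var(Y) = 176.8900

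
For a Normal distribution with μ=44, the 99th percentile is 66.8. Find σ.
σ = 9.8008

For X ~ Normal(μ, σ), the p-th percentile satisfies x = μ + z_p × σ,
where z_p = Φ⁻¹(p) is the standard normal quantile.

Step 1: z_{0.99} = Φ⁻¹(0.99) = 2.3263

Step 2: Solve for σ:
66.8 = 44 + 2.3263 × σ
σ = (66.8 - 44) / 2.3263
σ = 22.80 / 2.3263
σ = 9.8008

Verification: μ + z × σ = 44 + 2.3263 × 9.8008 = 66.80 ✓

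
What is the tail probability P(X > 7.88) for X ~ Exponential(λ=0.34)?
0.068618

We have X ~ Exponential(λ=0.34).

P(X > 7.88) = 1 - P(X ≤ 7.88)
                = 1 - F(7.88)
                = 1 - 0.931382
                = 0.068618

So there's approximately a 6.9% chance that X exceeds 7.88.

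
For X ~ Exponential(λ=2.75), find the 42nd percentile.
0.1981

We have X ~ Exponential(λ=2.75).

We want to find x such that P(X ≤ x) = 0.42.

This is the 42nd percentile, which means 42% of values fall below this point.

Using the inverse CDF (quantile function):
x = F⁻¹(0.42) = 0.1981

Verification: P(X ≤ 0.1981) = 0.42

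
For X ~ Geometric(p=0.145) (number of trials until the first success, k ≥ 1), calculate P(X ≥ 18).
0.069731

We have X ~ Geometric(p=0.145) (number of trials until the first success, k ≥ 1).

For discrete distributions, P(X ≥ 18) = 1 - P(X ≤ 17).

P(X ≤ 17) = 0.930269
P(X ≥ 18) = 1 - 0.930269 = 0.069731

So there's approximately a 7.0% chance that X is at least 18.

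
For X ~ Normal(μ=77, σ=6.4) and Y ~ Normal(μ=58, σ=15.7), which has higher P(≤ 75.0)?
Y has higher probability (P(Y ≤ 75.0) = 0.8606 > P(X ≤ 75.0) = 0.3773)

Compute P(≤ 75.0) for each distribution:

X ~ Normal(μ=77, σ=6.4):
P(X ≤ 75.0) = 0.3773

Y ~ Normal(μ=58, σ=15.7):
P(Y ≤ 75.0) = 0.8606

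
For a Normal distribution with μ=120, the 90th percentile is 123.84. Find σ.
σ = 2.9964

For X ~ Normal(μ, σ), the p-th percentile satisfies x = μ + z_p × σ,
where z_p = Φ⁻¹(p) is the standard normal quantile.

Step 1: z_{0.9} = Φ⁻¹(0.9) = 1.2816

Step 2: Solve for σ:
123.84 = 120 + 1.2816 × σ
σ = (123.84 - 120) / 1.2816
σ = 3.84 / 1.2816
σ = 2.9964

Verification: μ + z × σ = 120 + 1.2816 × 2.9964 = 123.84 ✓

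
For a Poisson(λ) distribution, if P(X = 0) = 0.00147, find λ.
λ = 6.5225

For a Poisson(λ) distribution, the PMF at 0 is:
P(X = 0) = λ^0 e^(-λ) / 0! = e^(-λ)

Given P(X = 0) = 0.00147:
e^(-λ) = 0.00147
-λ = ln(0.00147)
λ = -ln(0.00147) = 6.5225

Verification: e^(-6.5225) = 0.00147 ✓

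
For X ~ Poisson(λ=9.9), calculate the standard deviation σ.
3.1464

We have X ~ Poisson(λ=9.9).

For a Poisson distribution with λ=9.9:
σ = √Var(X) = 3.1464

The standard deviation is the square root of the variance.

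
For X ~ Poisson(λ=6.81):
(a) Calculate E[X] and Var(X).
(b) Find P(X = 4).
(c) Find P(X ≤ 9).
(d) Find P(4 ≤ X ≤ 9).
(a) E[X] = 6.8100, Var(X) = 6.8100
(b) P(X = 4) = 0.098817
(c) P(X ≤ 9) = 0.849228
(d) P(4 ≤ X ≤ 9) = 0.757005

We have X ~ Poisson(λ=6.81).

(a) Moments:
E[X] = 6.8100
Var(X) = 6.8100
σ = √Var(X) = 2.6096

(b) Point probability using PMF:
P(X = 4) = 0.098817

(c) Cumulative probability using CDF:
P(X ≤ 9) = F(9) = 0.849228

(d) Range probability:
P(4 ≤ X ≤ 9) = P(X ≤ 9) - P(X ≤ 3)
                   = F(9) - F(3)
                   = 0.849228 - 0.092224
                   = 0.757005

This means approximately 75.7% of outcomes fall in the interval [4, 9].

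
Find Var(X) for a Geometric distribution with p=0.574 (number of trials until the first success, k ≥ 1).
1.2930

We have X ~ Geometric(p=0.574) (number of trials until the first success, k ≥ 1).

For a Geometric distribution with p=0.574 (number of trials until the first success, k ≥ 1):
Var(X) = 1.2930

The variance measures the spread of the distribution around the mean.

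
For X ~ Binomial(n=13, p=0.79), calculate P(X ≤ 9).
0.283922

We have X ~ Binomial(n=13, p=0.79).

The CDF gives us P(X ≤ k).

Using the CDF:
P(X ≤ 9) = 0.283922

This means there's approximately a 28.4% chance that X is at most 9.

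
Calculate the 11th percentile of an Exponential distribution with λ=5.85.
0.0199

We have X ~ Exponential(λ=5.85).

We want to find x such that P(X ≤ x) = 0.11.

This is the 11th percentile, which means 11% of values fall below this point.

Using the inverse CDF (quantile function):
x = F⁻¹(0.11) = 0.0199

Verification: P(X ≤ 0.0199) = 0.11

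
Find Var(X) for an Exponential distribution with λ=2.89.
0.1197

We have X ~ Exponential(λ=2.89).

For an Exponential distribution with λ=2.89:
Var(X) = 0.1197

The variance measures the spread of the distribution around the mean.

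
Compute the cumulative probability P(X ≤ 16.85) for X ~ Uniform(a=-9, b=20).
0.891379

We have X ~ Uniform(a=-9, b=20).

The CDF gives us P(X ≤ k).

Using the CDF:
P(X ≤ 16.85) = 0.891379

This means there's approximately a 89.1% chance that X is at most 16.85.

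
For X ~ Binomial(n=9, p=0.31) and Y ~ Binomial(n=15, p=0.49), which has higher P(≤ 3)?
X has higher probability (P(X ≤ 3) = 0.7065 > P(Y ≤ 3) = 0.0212)

Compute P(≤ 3) for each distribution:

X ~ Binomial(n=9, p=0.31):
P(X ≤ 3) = 0.7065

Y ~ Binomial(n=15, p=0.49):
P(Y ≤ 3) = 0.0212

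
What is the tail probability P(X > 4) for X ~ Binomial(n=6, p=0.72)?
0.464380

We have X ~ Binomial(n=6, p=0.72).

P(X > 4) = 1 - P(X ≤ 4)
                = 1 - F(4)
                = 1 - 0.535620
                = 0.464380

So there's approximately a 46.4% chance that X exceeds 4.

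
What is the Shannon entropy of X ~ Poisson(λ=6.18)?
2.3146 nats

We have X ~ Poisson(λ=6.18).

The Shannon entropy measures the uncertainty or information content of the distribution.

For a Poisson distribution with λ=6.18:
H(X) = 2.3146 nats

(In bits, this would be 3.3393 bits.)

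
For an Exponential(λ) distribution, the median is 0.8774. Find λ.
λ = 0.7900

For X ~ Exponential(λ), the CDF is F(x) = 1 - e^(-λx).
The median m satisfies F(m) = 0.5:
1 - e^(-λm) = 0.5
e^(-λm) = 0.5
λm = ln(2)
m = ln(2) / λ

Given m = 0.8774:
λ = ln(2) / 0.8774 = 0.693147 / 0.8774 = 0.7900

Verification: ln(2) / 0.7900 = 0.8774 ✓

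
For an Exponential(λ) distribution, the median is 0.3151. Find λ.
λ = 2.1998

For X ~ Exponential(λ), the CDF is F(x) = 1 - e^(-λx).
The median m satisfies F(m) = 0.5:
1 - e^(-λm) = 0.5
e^(-λm) = 0.5
λm = ln(2)
m = ln(2) / λ

Given m = 0.3151:
λ = ln(2) / 0.3151 = 0.693147 / 0.3151 = 2.1998

Verification: ln(2) / 2.1998 = 0.3151 ✓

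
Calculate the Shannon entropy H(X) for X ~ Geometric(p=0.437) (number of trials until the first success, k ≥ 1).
1.5679 nats

We have X ~ Geometric(p=0.437) (number of trials until the first success, k ≥ 1).

The Shannon entropy measures the uncertainty or information content of the distribution.

For a Geometric distribution with p=0.437 (number of trials until the first success, k ≥ 1):
H(X) = 1.5679 nats

(In bits, this would be 2.2621 bits.)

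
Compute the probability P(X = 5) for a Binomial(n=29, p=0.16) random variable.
0.189651

We have X ~ Binomial(n=29, p=0.16).

For a Binomial distribution, the PMF gives us the probability of each outcome.

Using the PMF formula:
P(X = 5) = 0.189651

Rounded to 4 decimal places: 0.1897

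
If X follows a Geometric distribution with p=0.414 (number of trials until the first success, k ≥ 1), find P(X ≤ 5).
0.930898

We have X ~ Geometric(p=0.414) (number of trials until the first success, k ≥ 1).

The CDF gives us P(X ≤ k).

Using the CDF:
P(X ≤ 5) = 0.930898

This means there's approximately a 93.1% chance that X is at most 5.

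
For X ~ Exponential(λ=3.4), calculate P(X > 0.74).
0.080782

We have X ~ Exponential(λ=3.4).

P(X > 0.74) = 1 - P(X ≤ 0.74)
                = 1 - F(0.74)
                = 1 - 0.919218
                = 0.080782

So there's approximately a 8.1% chance that X exceeds 0.74.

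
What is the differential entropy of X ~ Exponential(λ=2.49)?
0.0877 nats

We have X ~ Exponential(λ=2.49).

The differential entropy measures the uncertainty or information content of the distribution.

For an Exponential distribution with λ=2.49:
h(X) = 0.0877 nats

(In bits, this would be 0.1265 bits.)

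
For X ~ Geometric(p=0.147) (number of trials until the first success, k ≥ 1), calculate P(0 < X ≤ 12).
0.851616

We have X ~ Geometric(p=0.147) (number of trials until the first success, k ≥ 1).

To find P(0 < X ≤ 12), we use:
P(0 < X ≤ 12) = P(X ≤ 12) - P(X ≤ 0)
                 = F(12) - F(0)
                 = 0.851616 - 0.000000
                 = 0.851616

So there's approximately a 85.2% chance that X falls in this range.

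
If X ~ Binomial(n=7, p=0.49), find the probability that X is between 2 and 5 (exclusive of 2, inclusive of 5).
0.700510

We have X ~ Binomial(n=7, p=0.49).

To find P(2 < X ≤ 5), we use:
P(2 < X ≤ 5) = P(X ≤ 5) - P(X ≤ 2)
                 = F(5) - F(2)
                 = 0.943804 - 0.243295
                 = 0.700510

So there's approximately a 70.1% chance that X falls in this range.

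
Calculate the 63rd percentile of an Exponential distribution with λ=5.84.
0.1702

We have X ~ Exponential(λ=5.84).

We want to find x such that P(X ≤ x) = 0.63.

This is the 63rd percentile, which means 63% of values fall below this point.

Using the inverse CDF (quantile function):
x = F⁻¹(0.63) = 0.1702

Verification: P(X ≤ 0.1702) = 0.63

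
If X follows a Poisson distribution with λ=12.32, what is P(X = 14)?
0.094980

We have X ~ Poisson(λ=12.32).

For a Poisson distribution, the PMF gives us the probability of each outcome.

Using the PMF formula:
P(X = 14) = 0.094980

Rounded to 4 decimal places: 0.0950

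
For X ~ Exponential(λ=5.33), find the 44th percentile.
0.1088

We have X ~ Exponential(λ=5.33).

We want to find x such that P(X ≤ x) = 0.44.

This is the 44th percentile, which means 44% of values fall below this point.

Using the inverse CDF (quantile function):
x = F⁻¹(0.44) = 0.1088

Verification: P(X ≤ 0.1088) = 0.44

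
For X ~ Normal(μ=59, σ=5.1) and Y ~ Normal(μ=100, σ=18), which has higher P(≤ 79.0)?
X has higher probability (P(X ≤ 79.0) = 1.0000 > P(Y ≤ 79.0) = 0.1217)

Compute P(≤ 79.0) for each distribution:

X ~ Normal(μ=59, σ=5.1):
P(X ≤ 79.0) = 1.0000

Y ~ Normal(μ=100, σ=18):
P(Y ≤ 79.0) = 0.1217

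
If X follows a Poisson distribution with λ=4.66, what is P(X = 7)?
0.089631

We have X ~ Poisson(λ=4.66).

For a Poisson distribution, the PMF gives us the probability of each outcome.

Using the PMF formula:
P(X = 7) = 0.089631

Rounded to 4 decimal places: 0.0896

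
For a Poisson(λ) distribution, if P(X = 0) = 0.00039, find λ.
λ = 7.8494

For a Poisson(λ) distribution, the PMF at 0 is:
P(X = 0) = λ^0 e^(-λ) / 0! = e^(-λ)

Given P(X = 0) = 0.00039:
e^(-λ) = 0.00039
-λ = ln(0.00039)
λ = -ln(0.00039) = 7.8494

Verification: e^(-7.8494) = 0.00039 ✓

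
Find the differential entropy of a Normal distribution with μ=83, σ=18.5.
4.3367 nats

We have X ~ Normal(μ=83, σ=18.5).

The differential entropy measures the uncertainty or information content of the distribution.

For a Normal distribution with μ=83, σ=18.5:
h(X) = 4.3367 nats

(In bits, this would be 6.2565 bits.)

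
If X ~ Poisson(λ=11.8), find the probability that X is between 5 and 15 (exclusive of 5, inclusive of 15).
0.835485

We have X ~ Poisson(λ=11.8).

To find P(5 < X ≤ 15), we use:
P(5 < X ≤ 15) = P(X ≤ 15) - P(X ≤ 5)
                 = F(15) - F(5)
                 = 0.858528 - 0.023043
                 = 0.835485

So there's approximately a 83.5% chance that X falls in this range.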